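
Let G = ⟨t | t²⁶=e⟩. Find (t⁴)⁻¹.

The order of (t⁴) is 13 (smallest k with (t⁴)ᵏ = e), so (t⁴)⁻¹ = (t⁴)¹² = t²².
Check: (t⁴) · (t²²) → (t⁴) · t²² = e, giving e as required.

Answer: t²²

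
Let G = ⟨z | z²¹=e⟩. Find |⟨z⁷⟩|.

|⟨z⁷⟩| equals the order of z⁷. Compute successive powers until reaching e:
  (z⁷)¹ = z⁷, (z⁷)² = z¹⁴, (z⁷)³ = e.
The smallest positive k with (z⁷)ᵏ = e is 3, so |⟨z⁷⟩| = 3.

Answer: 3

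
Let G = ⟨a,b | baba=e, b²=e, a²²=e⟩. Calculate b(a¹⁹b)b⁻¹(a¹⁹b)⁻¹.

[b, (a¹⁹b)] = b·(a¹⁹b)·b⁻¹·(a¹⁹b)⁻¹.
  b · (a¹⁹b) = a³
  (a³) · b = a³b
  (a³b) · (a¹⁹b) = a⁶

Answer: a⁶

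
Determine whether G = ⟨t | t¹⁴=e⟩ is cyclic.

|G| = 14. The element t has order 14 (its powers give 14 distinct elements), so ⟨t⟩ = G and G is cyclic.

Answer: Yes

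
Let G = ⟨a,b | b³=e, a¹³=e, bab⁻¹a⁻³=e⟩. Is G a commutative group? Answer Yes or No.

a·b = ab but b·a = a³b, so a·b ≠ b·a and G is not abelian.

Answer: No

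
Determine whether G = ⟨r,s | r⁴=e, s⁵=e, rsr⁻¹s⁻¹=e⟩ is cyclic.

|G| = 20. The element rs has order 20 (its powers give 20 distinct elements), so ⟨rs⟩ = G and G is cyclic.

Answer: Yes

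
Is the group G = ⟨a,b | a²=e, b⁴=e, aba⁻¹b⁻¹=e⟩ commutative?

Each pair of generators commutes: a·b = ab = b·a. Since the generators pairwise commute, every element of G commutes with every other, so G is abelian.

Answer: Yes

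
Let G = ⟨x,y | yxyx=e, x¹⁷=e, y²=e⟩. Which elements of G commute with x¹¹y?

⟨x¹¹y⟩ ⊆ C_G(x¹¹y) since powers of x¹¹y commute with x¹¹y; so |C_G(x¹¹y)| ≥ |⟨x¹¹y⟩| = 2.
By orbit–stabilizer, |C_G(x¹¹y)| = |G| / |conj. class of x¹¹y| = 34 / 17 = 2.
The 2 elements commuting with x¹¹y are {e, x¹¹y}.

Answer: {e, x¹¹y}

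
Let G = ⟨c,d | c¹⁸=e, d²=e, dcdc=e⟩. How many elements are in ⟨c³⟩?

|⟨c³⟩| equals the order of c³. Compute successive powers until reaching e:
  (c³)¹ = c³, (c³)² = c⁶, (c³)³ = c⁹, (c³)⁴ = c¹², (c³)⁵ = c¹⁵, (c³)⁶ = e.
The smallest positive k with (c³)ᵏ = e is 6, so |⟨c³⟩| = 6.

Answer: 6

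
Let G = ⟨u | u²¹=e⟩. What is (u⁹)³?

Compute successive powers of (u⁹), reducing at each step:
  (u⁹)²: (u⁹) · u⁹ = u¹⁸
  (u⁹)³: (u¹⁸) · u⁹ = u⁶

Answer: u⁶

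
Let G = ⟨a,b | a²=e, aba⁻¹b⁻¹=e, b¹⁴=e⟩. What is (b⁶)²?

Compute successive powers of (b⁶), reducing at each step:
  (b⁶)²: (b⁶) · b⁶ = b¹²

Answer: b¹²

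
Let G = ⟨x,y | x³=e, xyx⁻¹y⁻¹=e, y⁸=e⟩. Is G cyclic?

|G| = 24. The element xy has order 24 (its powers give 24 distinct elements), so ⟨xy⟩ = G and G is cyclic.

Answer: Yes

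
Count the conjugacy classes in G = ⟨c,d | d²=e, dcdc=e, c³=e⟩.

The conjugacy classes (representative and size) are:
  [e] (size 1), [c] (size 2), [cd] (size 3).
Class equation: 1 + 2 + 3 = 6 = |G|. So G has 3 conjugacy classes.

Answer: 3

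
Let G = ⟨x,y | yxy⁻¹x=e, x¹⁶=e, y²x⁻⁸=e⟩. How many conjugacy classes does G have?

The conjugacy classes (representative and size) are:
  [e] (size 1), [x] (size 2), [x¹⁴] (size 2), [x¹³] (size 2), [x¹²] (size 2), [x⁵] (size 2), [x¹⁰] (size 2), [x⁷] (size 2), [x⁸] (size 1), [y⁻¹] (size 8), [x⁷y⁻¹] (size 8).
Class equation: 1 + 2 + 2 + 2 + 2 + 2 + 2 + 2 + 1 + 8 + 8 = 32 = |G|. So G has 11 conjugacy classes.

Answer: 11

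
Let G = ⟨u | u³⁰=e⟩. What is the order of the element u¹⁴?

Compute successive powers until reaching e:
  (u¹⁴)¹ = u¹⁴, (u¹⁴)² = u²⁸, (u¹⁴)³ = u¹², (u¹⁴)⁴ = u²⁶, (u¹⁴)⁵ = u¹⁰, (u¹⁴)⁶ = u²⁴, (u¹⁴)⁷ = u⁸, (u¹⁴)⁸ = u²², (u¹⁴)⁹ = u⁶, (u¹⁴)¹⁰ = u²⁰, (u¹⁴)¹¹ = u⁴, (u¹⁴)¹² = u¹⁸, (u¹⁴)¹³ = u², (u¹⁴)¹⁴ = u¹⁶, (u¹⁴)¹⁵ = e.
The smallest positive k with (u¹⁴)ᵏ = e is 15.

Answer: 15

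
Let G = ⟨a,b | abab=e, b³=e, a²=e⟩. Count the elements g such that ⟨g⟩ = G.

⟨g⟩ = G would require ord(g) = |G| = 6, but the maximum element order in G is 3 < 6. So G is not cyclic and no single element generates it: the count is 0.

Answer: 0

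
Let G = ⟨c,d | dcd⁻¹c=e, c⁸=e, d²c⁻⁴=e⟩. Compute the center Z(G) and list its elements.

An element z ∈ Z(G) iff z commutes with every generator.
For example c⁴ is central: (c⁴)·c = c⁵ = c·(c⁴); (c⁴)·d = d⁻¹ = d·(c⁴).
Whereas c ∉ Z(G) since c·d = cd ≠ c³d⁻¹ = d·c.
Checking each of the 16 elements this way gives Z(G) = {e, c⁴}, of order 2.

Answer: {e, c⁴}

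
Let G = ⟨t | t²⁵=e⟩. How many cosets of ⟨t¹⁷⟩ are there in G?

First find ord(t¹⁷) by computing successive powers:
  (t¹⁷)¹ = t¹⁷, (t¹⁷)² = t⁹, (t¹⁷)³ = t, (t¹⁷)⁴ = t¹⁸, (t¹⁷)⁵ = t¹⁰, (t¹⁷)⁶ = t², (t¹⁷)⁷ = t¹⁹, (t¹⁷)⁸ = t¹¹, (t¹⁷)⁹ = t³, (t¹⁷)¹⁰ = t²⁰, (t¹⁷)¹¹ = t¹², (t¹⁷)¹² = t⁴, (t¹⁷)¹³ = t²¹, (t¹⁷)¹⁴ = t¹³, (t¹⁷)¹⁵ = t⁵, (t¹⁷)¹⁶ = t²², (t¹⁷)¹⁷ = t¹⁴, (t¹⁷)¹⁸ = t⁶, (t¹⁷)¹⁹ = t²³, (t¹⁷)²⁰ = t¹⁵, (t¹⁷)²¹ = t⁷, (t¹⁷)²² = t²⁴, (t¹⁷)²³ = t¹⁶, (t¹⁷)²⁴ = t⁸, (t¹⁷)²⁵ = e.
So |⟨t¹⁷⟩| = ord(t¹⁷) = 25. With |G| = 25, by Lagrange [G : ⟨t¹⁷⟩] = 25/25 = 1.

Answer: 1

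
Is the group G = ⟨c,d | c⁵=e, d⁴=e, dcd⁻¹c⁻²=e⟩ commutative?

c·d = cd but d·c = c²d, so c·d ≠ d·c and G is not abelian.

Answer: No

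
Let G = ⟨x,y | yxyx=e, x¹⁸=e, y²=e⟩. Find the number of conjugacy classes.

The conjugacy classes (representative and size) are:
  [e] (size 1), [x] (size 2), [x²] (size 2), [x³] (size 2), [x¹⁴] (size 2), [x⁵] (size 2), [x¹²] (size 2), [x⁷] (size 2), [x¹⁰] (size 2), [x⁹] (size 1), [x¹⁰y] (size 9), [xy] (size 9).
Class equation: 1 + 2 + 2 + 2 + 2 + 2 + 2 + 2 + 2 + 1 + 9 + 9 = 36 = |G|. So G has 12 conjugacy classes.

Answer: 12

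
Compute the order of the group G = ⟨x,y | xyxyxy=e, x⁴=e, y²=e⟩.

Enumerate words in the generators, reducing via the relations: the distinct elements are
  {e, x, y, xy, x², x³, yx, xyx, x²y, x³y, yx², yx³, xyx², xyx³, x²yx, x³yx, yx²y, xyx²y, x²yx², x²yx³, x³yx², x³yx³, x²yx²y, x³yx²y}.
No further products give new elements, so |G| = 24.

Answer: 24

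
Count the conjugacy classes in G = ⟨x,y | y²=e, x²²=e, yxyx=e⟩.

The conjugacy classes (representative and size) are:
  [e] (size 1), [x] (size 2), [x²] (size 2), [x¹⁹] (size 2), [x⁴] (size 2), [x⁵] (size 2), [x⁶] (size 2), [x⁷] (size 2), [x⁸] (size 2), [x¹³] (size 2), [x¹⁰] (size 2), [x¹¹] (size 1), [x⁶y] (size 11), [xy] (size 11).
Class equation: 1 + 2 + 2 + 2 + 2 + 2 + 2 + 2 + 2 + 2 + 2 + 1 + 11 + 11 = 44 = |G|. So G has 14 conjugacy classes.

Answer: 14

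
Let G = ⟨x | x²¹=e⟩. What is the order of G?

G is generated by a single element, so G is cyclic. The relator gives x²¹ = e and no smaller power is forced to be e, so the 21 powers {e, x, x², x³, x⁴, x⁵, x⁶, x⁷, x⁸, x⁹, x²⁰, x¹², x¹³, x¹¹, x¹⁰, x¹⁴, x¹⁵, x¹⁶, x¹⁷, x¹⁸, x¹⁹} are distinct. Hence |G| = 21.

Answer: 21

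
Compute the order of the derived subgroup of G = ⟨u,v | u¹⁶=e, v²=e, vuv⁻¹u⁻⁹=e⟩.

G' = [G, G] is generated by all commutators. The generator-pair commutators are: [u, v] = u⁸.
The subgroup they normally generate is {e, u⁸}, of order 2.
Check: |G/G'| = 32/2 = 16 is the order of the abelianisation.

Answer: 2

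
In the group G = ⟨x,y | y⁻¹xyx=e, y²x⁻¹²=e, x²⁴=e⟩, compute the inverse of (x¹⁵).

The order of (x¹⁵) is 8 (smallest k with (x¹⁵)ᵏ = e), so (x¹⁵)⁻¹ = (x¹⁵)⁷ = x⁹.
Check: (x¹⁵) · (x⁹) → (x¹⁵) · x⁹ = e, giving e as required.

Answer: x⁹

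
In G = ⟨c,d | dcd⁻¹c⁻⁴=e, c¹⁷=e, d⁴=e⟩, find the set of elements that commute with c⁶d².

⟨c⁶d²⟩ ⊆ C_G(c⁶d²) since powers of c⁶d² commute with c⁶d²; so |C_G(c⁶d²)| ≥ |⟨c⁶d²⟩| = 2.
By orbit–stabilizer, |C_G(c⁶d²)| = |G| / |conj. class of c⁶d²| = 68 / 17 = 4.
The 4 elements commuting with c⁶d² are {e, c⁸d, c⁶d², c¹⁵d³}.

Answer: {e, c⁸d, c⁶d², c¹⁵d³}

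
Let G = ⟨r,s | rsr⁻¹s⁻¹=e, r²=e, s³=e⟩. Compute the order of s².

Compute successive powers until reaching e:
  (s²)¹ = s², (s²)² = s, (s²)³ = e.
The smallest positive k with (s²)ᵏ = e is 3.

Answer: 3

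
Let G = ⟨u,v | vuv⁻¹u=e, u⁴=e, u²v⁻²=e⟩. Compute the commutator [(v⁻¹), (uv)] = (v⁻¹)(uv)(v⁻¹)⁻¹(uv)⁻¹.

[(v⁻¹), (uv)] = (v⁻¹)·(uv)·(v⁻¹)⁻¹·(uv)⁻¹.
  (v⁻¹) · (uv) = u³
  (u³) · v = uv⁻¹
  (uv⁻¹) · (uv⁻¹) = u²

Answer: u²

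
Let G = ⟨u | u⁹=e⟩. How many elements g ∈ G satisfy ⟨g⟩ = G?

G is cyclic of order 9. An element generates G iff its order is 9, and a cyclic group of order 9 has exactly φ(9) = 6 such elements.

Answer: 6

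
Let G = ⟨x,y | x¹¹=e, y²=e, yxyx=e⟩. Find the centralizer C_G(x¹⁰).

⟨x¹⁰⟩ ⊆ C_G(x¹⁰) since powers of x¹⁰ commute with x¹⁰; so |C_G(x¹⁰)| ≥ |⟨x¹⁰⟩| = 11.
By orbit–stabilizer, |C_G(x¹⁰)| = |G| / |conj. class of x¹⁰| = 22 / 2 = 11.
The 11 elements commuting with x¹⁰ are {e, x, x², x³, x⁴, x⁵, x⁶, x⁷, x⁸, x⁹, x¹⁰}.

Answer: {e, x, x², x³, x⁴, x⁵, x⁶, x⁷, x⁸, x⁹, x¹⁰}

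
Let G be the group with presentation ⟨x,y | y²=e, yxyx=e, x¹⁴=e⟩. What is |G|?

Enumerate words in the generators, reducing via the relations: the distinct elements are
  {e, x, y, xy, x², x³, x⁴, x⁵, x⁶, x⁷, x⁸, x⁹, x²y, x³y, x¹², x¹³, x¹¹, x¹⁰, x⁴y, x⁵y, x⁶y, x⁷y, x⁸y, x⁹y, x¹²y, x¹³y, x¹¹y, x¹⁰y}.
No further products give new elements, so |G| = 28.

Answer: 28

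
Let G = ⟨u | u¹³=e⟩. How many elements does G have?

G is generated by a single element, so G is cyclic. The relator gives u¹³ = e and no smaller power is forced to be e, so the 13 powers {e, u, u², u³, u⁴, u⁵, u⁶, u⁷, u⁸, u⁹, u¹², u¹¹, u¹⁰} are distinct. Hence |G| = 13.

Answer: 13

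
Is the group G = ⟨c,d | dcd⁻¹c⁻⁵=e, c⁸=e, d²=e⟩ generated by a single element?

Every cyclic group is abelian. But c·d = cd while d·c = c⁵d, so c·d ≠ d·c and G is not abelian. Hence G is not cyclic.

Answer: No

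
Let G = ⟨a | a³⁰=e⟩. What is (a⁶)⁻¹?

The order of (a⁶) is 5 (smallest k with (a⁶)ᵏ = e), so (a⁶)⁻¹ = (a⁶)⁴ = a²⁴.
Check: (a⁶) · (a²⁴) → (a⁶) · a²⁴ = e, giving e as required.

Answer: a²⁴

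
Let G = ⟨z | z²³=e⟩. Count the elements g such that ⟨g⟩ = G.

G is cyclic of order 23. An element generates G iff its order is 23, and a cyclic group of order 23 has exactly φ(23) = 22 such elements.

Answer: 22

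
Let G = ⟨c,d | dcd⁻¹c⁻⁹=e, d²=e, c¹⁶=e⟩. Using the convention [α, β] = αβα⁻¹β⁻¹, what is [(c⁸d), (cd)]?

[(c⁸d), (cd)] = (c⁸d)·(cd)·(c⁸d)⁻¹·(cd)⁻¹.
  (c⁸d) · (cd) = c
  c · (c⁸d) = c⁹d
  (c⁹d) · (c⁷d) = c⁸

Answer: c⁸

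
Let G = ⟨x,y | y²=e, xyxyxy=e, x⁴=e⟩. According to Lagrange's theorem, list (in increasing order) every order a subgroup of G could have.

|G| = 24 = 2³ · 3. By Lagrange's theorem the order of any subgroup divides 24; the divisors of 24 are 1, 2, 3, 4, 6, 8, 12, 24.

Answer: 1, 2, 3, 4, 6, 8, 12, 24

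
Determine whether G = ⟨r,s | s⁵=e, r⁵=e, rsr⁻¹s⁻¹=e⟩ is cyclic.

|G| = 25, but the maximum element order in G is 5 < 25. No single element generates all of G, so G is not cyclic.

Answer: No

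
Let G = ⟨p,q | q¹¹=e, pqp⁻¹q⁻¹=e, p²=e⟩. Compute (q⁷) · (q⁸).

Compute (q⁷) · (q⁸) by multiplying left to right and reducing via the relations at each step:
  (q⁷) · q⁸ = q⁴

Answer: q⁴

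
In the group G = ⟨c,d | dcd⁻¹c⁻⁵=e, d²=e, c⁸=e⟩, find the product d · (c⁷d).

Compute d · (c⁷d) by multiplying left to right and reducing via the relations at each step:
  d · c⁷ = c³d
  (c³d) · d = c³

Answer: c³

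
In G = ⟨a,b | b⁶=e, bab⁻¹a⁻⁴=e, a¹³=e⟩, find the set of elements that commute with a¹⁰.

⟨a¹⁰⟩ ⊆ C_G(a¹⁰) since powers of a¹⁰ commute with a¹⁰; so |C_G(a¹⁰)| ≥ |⟨a¹⁰⟩| = 13.
By orbit–stabilizer, |C_G(a¹⁰)| = |G| / |conj. class of a¹⁰| = 78 / 6 = 13.
The 13 elements commuting with a¹⁰ are {e, a, a², a³, a⁴, a⁵, a⁶, a⁷, a⁸, a⁹, a¹⁰, a¹¹, a¹²}.

Answer: {e, a, a², a³, a⁴, a⁵, a⁶, a⁷, a⁸, a⁹, a¹⁰, a¹¹, a¹²}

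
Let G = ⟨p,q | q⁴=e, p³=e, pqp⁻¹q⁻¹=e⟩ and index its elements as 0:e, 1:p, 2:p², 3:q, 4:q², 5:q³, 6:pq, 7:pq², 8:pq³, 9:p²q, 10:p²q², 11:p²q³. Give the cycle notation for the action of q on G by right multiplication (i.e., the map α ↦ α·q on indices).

(0 3 4 5)(1 6 7 8)(2 9 10 11)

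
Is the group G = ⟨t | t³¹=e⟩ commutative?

G has a single generator, so G is cyclic and hence abelian.

Answer: Yes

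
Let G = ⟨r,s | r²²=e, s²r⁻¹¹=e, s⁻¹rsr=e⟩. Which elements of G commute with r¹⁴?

⟨r¹⁴⟩ ⊆ C_G(r¹⁴) since powers of r¹⁴ commute with r¹⁴; so |C_G(r¹⁴)| ≥ |⟨r¹⁴⟩| = 11.
By orbit–stabilizer, |C_G(r¹⁴)| = |G| / |conj. class of r¹⁴| = 44 / 2 = 22.
The 22 elements commuting with r¹⁴ are {e, r, r², r³, r⁴, r⁵, r⁶, r⁷, r⁸, r⁹, r¹⁰, r¹¹, r¹², r¹³, r¹⁴, r¹⁵, r¹⁶, r¹⁷, r¹⁸, r¹⁹, r²⁰, r²¹}.

Answer: {e, r, r², r³, r⁴, r⁵, r⁶, r⁷, r⁸, r⁹, r¹⁰, r¹¹, r¹², r¹³, r¹⁴, r¹⁵, r¹⁶, r¹⁷, r¹⁸, r¹⁹, r²⁰, r²¹}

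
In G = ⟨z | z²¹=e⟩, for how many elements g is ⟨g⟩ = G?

G is cyclic of order 21. An element generates G iff its order is 21, and a cyclic group of order 21 has exactly φ(21) = 12 such elements.

Answer: 12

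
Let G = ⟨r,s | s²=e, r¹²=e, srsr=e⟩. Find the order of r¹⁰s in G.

Compute successive powers until reaching e:
  (r¹⁰s)¹ = r¹⁰s, (r¹⁰s)² = e.
The smallest positive k with (r¹⁰s)ᵏ = e is 2.

Answer: 2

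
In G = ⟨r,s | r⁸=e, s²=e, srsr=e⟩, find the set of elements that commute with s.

⟨s⟩ ⊆ C_G(s) since powers of s commute with s; so |C_G(s)| ≥ |⟨s⟩| = 2.
By orbit–stabilizer, |C_G(s)| = |G| / |conj. class of s| = 16 / 4 = 4.
The 4 elements commuting with s are {e, r⁴, s, r⁴s}.

Answer: {e, r⁴, s, r⁴s}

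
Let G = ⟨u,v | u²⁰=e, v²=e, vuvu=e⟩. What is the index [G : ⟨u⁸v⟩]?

First find ord(u⁸v) by computing successive powers:
  (u⁸v)¹ = u⁸v, (u⁸v)² = e.
So |⟨u⁸v⟩| = ord(u⁸v) = 2. With |G| = 40, by Lagrange [G : ⟨u⁸v⟩] = 40/2 = 20.

Answer: 20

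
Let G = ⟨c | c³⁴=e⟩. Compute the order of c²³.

Compute successive powers until reaching e:
  (c²³)¹ = c²³, (c²³)² = c¹², (c²³)³ = c, (c²³)⁴ = c²⁴, (c²³)⁵ = c¹³, (c²³)⁶ = c², (c²³)⁷ = c²⁵, (c²³)⁸ = c¹⁴, (c²³)⁹ = c³, (c²³)¹⁰ = c²⁶, (c²³)¹¹ = c¹⁵, (c²³)¹² = c⁴, (c²³)¹³ = c²⁷, (c²³)¹⁴ = c¹⁶, (c²³)¹⁵ = c⁵, (c²³)¹⁶ = c²⁸, (c²³)¹⁷ = c¹⁷, (c²³)¹⁸ = c⁶, (c²³)¹⁹ = c²⁹, (c²³)²⁰ = c¹⁸, (c²³)²¹ = c⁷, (c²³)²² = c³⁰, (c²³)²³ = c¹⁹, (c²³)²⁴ = c⁸, (c²³)²⁵ = c³¹, (c²³)²⁶ = c²⁰, (c²³)²⁷ = c⁹, (c²³)²⁸ = c³², (c²³)²⁹ = c²¹, (c²³)³⁰ = c¹⁰, (c²³)³¹ = c³³, (c²³)³² = c²², (c²³)³³ = c¹¹, (c²³)³⁴ = e.
The smallest positive k with (c²³)ᵏ = e is 34.

Answer: 34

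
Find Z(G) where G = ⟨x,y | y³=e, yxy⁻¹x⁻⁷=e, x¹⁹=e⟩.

An element z ∈ Z(G) iff z commutes with every generator.
For example e is central: e·x = x = x·e; e·y = y = y·e.
Whereas x ∉ Z(G) since x·y = xy ≠ x⁷y = y·x.
Checking each of the 57 elements this way gives Z(G) = {e}, of order 1.

Answer: {e}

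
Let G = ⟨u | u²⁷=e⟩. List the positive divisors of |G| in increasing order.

|G| = 27 = 3³. By Lagrange's theorem the order of any subgroup divides 27; the divisors of 27 are 1, 3, 9, 27.

Answer: 1, 3, 9, 27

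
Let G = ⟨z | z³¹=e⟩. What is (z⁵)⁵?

Compute successive powers of (z⁵), reducing at each step:
  (z⁵)²: (z⁵) · z⁵ = z¹⁰
  (z⁵)³: (z¹⁰) · z⁵ = z¹⁵
  (z⁵)⁴: (z¹⁵) · z⁵ = z²⁰
  (z⁵)⁵: (z²⁰) · z⁵ = z²⁵

Answer: z²⁵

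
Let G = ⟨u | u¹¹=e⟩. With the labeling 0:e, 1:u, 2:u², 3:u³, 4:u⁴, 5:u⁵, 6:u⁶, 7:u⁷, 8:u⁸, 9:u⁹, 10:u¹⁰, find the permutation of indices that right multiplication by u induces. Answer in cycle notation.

(0 1 2 3 4 5 6 7 8 9 10)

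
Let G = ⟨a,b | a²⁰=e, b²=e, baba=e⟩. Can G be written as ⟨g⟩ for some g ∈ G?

Every cyclic group is abelian. But a·b = ab while b·a = a¹⁹b, so a·b ≠ b·a and G is not abelian. Hence G is not cyclic.

Answer: No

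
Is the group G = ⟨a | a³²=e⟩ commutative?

G has a single generator, so G is cyclic and hence abelian.

Answer: Yes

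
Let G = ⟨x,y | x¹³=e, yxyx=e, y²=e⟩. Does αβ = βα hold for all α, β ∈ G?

x·y = xy but y·x = x¹²y, so x·y ≠ y·x and G is not abelian.

Answer: No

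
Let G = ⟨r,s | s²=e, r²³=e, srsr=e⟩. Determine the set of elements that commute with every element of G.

An element z ∈ Z(G) iff z commutes with every generator.
For example e is central: e·r = r = r·e; e·s = s = s·e.
Whereas r ∉ Z(G) since r·s = rs ≠ r²²s = s·r.
Checking each of the 46 elements this way gives Z(G) = {e}, of order 1.

Answer: {e}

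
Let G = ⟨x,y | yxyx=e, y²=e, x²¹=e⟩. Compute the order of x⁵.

Compute successive powers until reaching e:
  (x⁵)¹ = x⁵, (x⁵)² = x¹⁰, (x⁵)³ = x¹⁵, (x⁵)⁴ = x²⁰, (x⁵)⁵ = x⁴, (x⁵)⁶ = x⁹, (x⁵)⁷ = x¹⁴, (x⁵)⁸ = x¹⁹, (x⁵)⁹ = x³, (x⁵)¹⁰ = x⁸, (x⁵)¹¹ = x¹³, (x⁵)¹² = x¹⁸, (x⁵)¹³ = x², (x⁵)¹⁴ = x⁷, (x⁵)¹⁵ = x¹², (x⁵)¹⁶ = x¹⁷, (x⁵)¹⁷ = x, (x⁵)¹⁸ = x⁶, (x⁵)¹⁹ = x¹¹, (x⁵)²⁰ = x¹⁶, (x⁵)²¹ = e.
The smallest positive k with (x⁵)ᵏ = e is 21.

Answer: 21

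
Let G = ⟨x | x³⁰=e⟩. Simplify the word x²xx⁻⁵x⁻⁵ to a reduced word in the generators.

Multiply left to right, reducing at each step:
  (x²) · x = x³
  (x³) · x⁻⁵ = x²⁸
  (x²⁸) · x⁻⁵ = x²³

Answer: x²³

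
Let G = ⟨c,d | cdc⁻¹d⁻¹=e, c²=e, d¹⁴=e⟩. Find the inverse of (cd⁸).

The order of (cd⁸) is 14 (smallest k with (cd⁸)ᵏ = e), so (cd⁸)⁻¹ = (cd⁸)¹³ = cd⁶.
Check: (cd⁸) · (cd⁶) → (cd⁸) · c = d⁸;   (d⁸) · d⁶ = e, giving e as required.

Answer: cd⁶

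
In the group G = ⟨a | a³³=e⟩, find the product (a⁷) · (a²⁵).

Compute (a⁷) · (a²⁵) by multiplying left to right and reducing via the relations at each step:
  (a⁷) · a²⁵ = a³²

Answer: a³²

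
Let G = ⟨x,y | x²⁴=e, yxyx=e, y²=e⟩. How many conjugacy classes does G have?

The conjugacy classes (representative and size) are:
  [e] (size 1), [x²³] (size 2), [x²] (size 2), [x³] (size 2), [x²⁰] (size 2), [x¹⁹] (size 2), [x⁶] (size 2), [x⁷] (size 2), [x⁸] (size 2), [x⁹] (size 2), [x¹⁴] (size 2), [x¹¹] (size 2), [x¹²] (size 1), [x⁴y] (size 12), [x⁵y] (size 12).
Class equation: 1 + 2 + 2 + 2 + 2 + 2 + 2 + 2 + 2 + 2 + 2 + 2 + 1 + 12 + 12 = 48 = |G|. So G has 15 conjugacy classes.

Answer: 15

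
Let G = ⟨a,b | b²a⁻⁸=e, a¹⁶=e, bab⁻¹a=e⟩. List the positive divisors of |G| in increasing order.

|G| = 32 = 2⁵. By Lagrange's theorem the order of any subgroup divides 32; the divisors of 32 are 1, 2, 4, 8, 16, 32.

Answer: 1, 2, 4, 8, 16, 32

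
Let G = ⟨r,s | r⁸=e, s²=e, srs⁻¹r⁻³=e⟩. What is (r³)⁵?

Compute successive powers of (r³), reducing at each step:
  (r³)²: (r³) · r³ = r⁶
  (r³)³: (r⁶) · r³ = r
  (r³)⁴: r · r³ = r⁴
  (r³)⁵: (r⁴) · r³ = r⁷

Answer: r⁷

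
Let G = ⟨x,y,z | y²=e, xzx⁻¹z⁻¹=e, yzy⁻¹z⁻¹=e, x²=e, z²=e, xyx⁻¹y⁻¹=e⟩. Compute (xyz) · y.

Compute (xyz) · y by multiplying left to right and reducing via the relations at each step:
  (xyz) · y = xz

Answer: xz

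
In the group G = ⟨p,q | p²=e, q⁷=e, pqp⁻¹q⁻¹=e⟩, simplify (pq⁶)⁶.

Compute successive powers of (pq⁶), reducing at each step:
  (pq⁶)²: (pq⁶) · p = q⁶;   (q⁶) · q⁶ = q⁵
  (pq⁶)³: (q⁵) · p = pq⁵;   (pq⁵) · q⁶ = pq⁴
  (pq⁶)⁴: (pq⁴) · p = q⁴;   (q⁴) · q⁶ = q³
  (pq⁶)⁵: (q³) · p = pq³;   (pq³) · q⁶ = pq²
  (pq⁶)⁶: (pq²) · p = q²;   (q²) · q⁶ = q

Answer: q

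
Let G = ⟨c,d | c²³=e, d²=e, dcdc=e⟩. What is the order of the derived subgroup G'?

G' = [G, G] is generated by all commutators. The generator-pair commutators are: [c, d] = c².
The subgroup they normally generate is {e, c, c², c³, c⁴, c⁵, c⁶, c⁷, c⁸, c⁹, c¹⁰, c¹¹, c¹², c¹³, c¹⁴, c¹⁵, c¹⁶, c¹⁷, c¹⁸, c¹⁹, c²⁰, c²¹, c²²}, of order 23.
Check: |G/G'| = 46/23 = 2 is the order of the abelianisation.

Answer: 23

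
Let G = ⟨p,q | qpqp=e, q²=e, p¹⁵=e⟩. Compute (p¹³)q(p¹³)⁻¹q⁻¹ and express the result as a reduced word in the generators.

[(p¹³), q] = (p¹³)·q·(p¹³)⁻¹·q⁻¹.
  (p¹³) · q = p¹³q
  (p¹³q) · (p²) = p¹¹q
  (p¹¹q) · q = p¹¹

Answer: p¹¹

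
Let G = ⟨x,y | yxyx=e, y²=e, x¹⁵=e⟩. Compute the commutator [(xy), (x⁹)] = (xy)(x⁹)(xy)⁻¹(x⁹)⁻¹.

[(xy), (x⁹)] = (xy)·(x⁹)·(xy)⁻¹·(x⁹)⁻¹.
  (xy) · (x⁹) = x⁷y
  (x⁷y) · (xy) = x⁶
  (x⁶) · (x⁶) = x¹²

Answer: x¹²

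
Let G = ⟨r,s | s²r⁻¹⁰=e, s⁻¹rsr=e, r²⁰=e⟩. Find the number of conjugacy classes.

The conjugacy classes (representative and size) are:
  [e] (size 1), [r] (size 2), [r²] (size 2), [r³] (size 2), [r⁴] (size 2), [r⁵] (size 2), [r¹⁴] (size 2), [r⁷] (size 2), [r⁸] (size 2), [r¹¹] (size 2), [r¹⁰] (size 1), [r²s⁻¹] (size 10), [r⁹s] (size 10).
Class equation: 1 + 2 + 2 + 2 + 2 + 2 + 2 + 2 + 2 + 2 + 1 + 10 + 10 = 40 = |G|. So G has 13 conjugacy classes.

Answer: 13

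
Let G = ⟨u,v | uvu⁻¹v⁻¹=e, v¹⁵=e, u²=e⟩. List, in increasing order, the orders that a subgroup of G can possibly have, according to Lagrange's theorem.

|G| = 30 = 2 · 3 · 5. By Lagrange's theorem the order of any subgroup divides 30; the divisors of 30 are 1, 2, 3, 5, 6, 10, 15, 30.

Answer: 1, 2, 3, 5, 6, 10, 15, 30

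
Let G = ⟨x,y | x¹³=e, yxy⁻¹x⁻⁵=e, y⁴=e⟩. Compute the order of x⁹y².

Compute successive powers until reaching e:
  (x⁹y²)¹ = x⁹y², (x⁹y²)² = e.
The smallest positive k with (x⁹y²)ᵏ = e is 2.

Answer: 2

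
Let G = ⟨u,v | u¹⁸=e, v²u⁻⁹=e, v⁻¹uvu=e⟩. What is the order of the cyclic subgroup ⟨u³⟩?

|⟨u³⟩| equals the order of u³. Compute successive powers until reaching e:
  (u³)¹ = u³, (u³)² = u⁶, (u³)³ = u⁹, (u³)⁴ = u¹², (u³)⁵ = u¹⁵, (u³)⁶ = e.
The smallest positive k with (u³)ᵏ = e is 6, so |⟨u³⟩| = 6.

Answer: 6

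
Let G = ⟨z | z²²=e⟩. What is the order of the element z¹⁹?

Compute successive powers until reaching e:
  (z¹⁹)¹ = z¹⁹, (z¹⁹)² = z¹⁶, (z¹⁹)³ = z¹³, (z¹⁹)⁴ = z¹⁰, (z¹⁹)⁵ = z⁷, (z¹⁹)⁶ = z⁴, (z¹⁹)⁷ = z, (z¹⁹)⁸ = z²⁰, (z¹⁹)⁹ = z¹⁷, (z¹⁹)¹⁰ = z¹⁴, (z¹⁹)¹¹ = z¹¹, (z¹⁹)¹² = z⁸, (z¹⁹)¹³ = z⁵, (z¹⁹)¹⁴ = z², (z¹⁹)¹⁵ = z²¹, (z¹⁹)¹⁶ = z¹⁸, (z¹⁹)¹⁷ = z¹⁵, (z¹⁹)¹⁸ = z¹², (z¹⁹)¹⁹ = z⁹, (z¹⁹)²⁰ = z⁶, (z¹⁹)²¹ = z³, (z¹⁹)²² = e.
The smallest positive k with (z¹⁹)ᵏ = e is 22.

Answer: 22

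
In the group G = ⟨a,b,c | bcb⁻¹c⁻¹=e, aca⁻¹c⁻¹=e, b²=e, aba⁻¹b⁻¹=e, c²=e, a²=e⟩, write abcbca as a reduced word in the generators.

Multiply left to right, reducing at each step:
  a · b = ab
  (ab) · c = abc
  (abc) · b = ac
  (ac) · c = a
  a · a = e

Answer: e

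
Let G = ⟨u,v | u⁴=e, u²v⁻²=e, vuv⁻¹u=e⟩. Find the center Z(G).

An element z ∈ Z(G) iff z commutes with every generator.
For example u² is central: (u²)·u = u³ = u·(u²); (u²)·v = v⁻¹ = v·(u²).
Whereas u ∉ Z(G) since u·v = uv ≠ uv⁻¹ = v·u.
Checking each of the 8 elements this way gives Z(G) = {e, u²}, of order 2.

Answer: {e, u²}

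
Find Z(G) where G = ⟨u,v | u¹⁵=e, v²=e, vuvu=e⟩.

An element z ∈ Z(G) iff z commutes with every generator.
For example e is central: e·u = u = u·e; e·v = v = v·e.
Whereas u ∉ Z(G) since u·v = uv ≠ u¹⁴v = v·u.
Checking each of the 30 elements this way gives Z(G) = {e}, of order 1.

Answer: {e}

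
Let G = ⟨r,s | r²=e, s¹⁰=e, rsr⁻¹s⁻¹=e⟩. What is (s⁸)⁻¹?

The order of (s⁸) is 5 (smallest k with (s⁸)ᵏ = e), so (s⁸)⁻¹ = (s⁸)⁴ = s².
Check: (s⁸) · (s²) → (s⁸) · s² = e, giving e as required.

Answer: s²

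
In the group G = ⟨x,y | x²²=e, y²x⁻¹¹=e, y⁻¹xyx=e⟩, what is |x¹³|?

Compute successive powers until reaching e:
  (x¹³)¹ = x¹³, (x¹³)² = x⁴, (x¹³)³ = x¹⁷, (x¹³)⁴ = x⁸, (x¹³)⁵ = x²¹, (x¹³)⁶ = x¹², (x¹³)⁷ = x³, (x¹³)⁸ = x¹⁶, (x¹³)⁹ = x⁷, (x¹³)¹⁰ = x²⁰, (x¹³)¹¹ = x¹¹, (x¹³)¹² = x², (x¹³)¹³ = x¹⁵, (x¹³)¹⁴ = x⁶, (x¹³)¹⁵ = x¹⁹, (x¹³)¹⁶ = x¹⁰, (x¹³)¹⁷ = x, (x¹³)¹⁸ = x¹⁴, (x¹³)¹⁹ = x⁵, (x¹³)²⁰ = x¹⁸, (x¹³)²¹ = x⁹, (x¹³)²² = e.
The smallest positive k with (x¹³)ᵏ = e is 22.

Answer: 22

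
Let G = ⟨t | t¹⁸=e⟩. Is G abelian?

G has a single generator, so G is cyclic and hence abelian.

Answer: Yes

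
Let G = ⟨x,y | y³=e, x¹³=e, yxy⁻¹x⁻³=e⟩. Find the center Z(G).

An element z ∈ Z(G) iff z commutes with every generator.
For example e is central: e·x = x = x·e; e·y = y = y·e.
Whereas x ∉ Z(G) since x·y = xy ≠ x³y = y·x.
Checking each of the 39 elements this way gives Z(G) = {e}, of order 1.

Answer: {e}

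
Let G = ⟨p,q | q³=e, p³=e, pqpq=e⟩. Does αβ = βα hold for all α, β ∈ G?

p·q = pq but q·p = p²q², so p·q ≠ q·p and G is not abelian.

Answer: No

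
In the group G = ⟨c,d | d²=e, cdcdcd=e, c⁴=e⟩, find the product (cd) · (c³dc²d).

Compute (cd) · (c³dc²d) by multiplying left to right and reducing via the relations at each step:
  (cd) · c³ = cdc³
  (cdc³) · d = c²dc
  (c²dc) · c² = c²dc³
  (c²dc³) · d = c³dc

Answer: c³dc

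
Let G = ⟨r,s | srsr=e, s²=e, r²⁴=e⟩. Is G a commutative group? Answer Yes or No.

r·s = rs but s·r = r²³s, so r·s ≠ s·r and G is not abelian.

Answer: No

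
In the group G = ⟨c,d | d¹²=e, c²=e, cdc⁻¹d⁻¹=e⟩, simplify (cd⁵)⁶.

Compute successive powers of (cd⁵), reducing at each step:
  (cd⁵)²: (cd⁵) · c = d⁵;   (d⁵) · d⁵ = d¹⁰
  (cd⁵)³: (d¹⁰) · c = cd¹⁰;   (cd¹⁰) · d⁵ = cd³
  (cd⁵)⁴: (cd³) · c = d³;   (d³) · d⁵ = d⁸
  (cd⁵)⁵: (d⁸) · c = cd⁸;   (cd⁸) · d⁵ = cd
  (cd⁵)⁶: (cd) · c = d;   d · d⁵ = d⁶

Answer: d⁶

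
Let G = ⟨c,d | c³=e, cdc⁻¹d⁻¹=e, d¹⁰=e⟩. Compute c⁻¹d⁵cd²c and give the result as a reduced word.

Multiply left to right, reducing at each step:
  (c²) · d⁵ = c²d⁵
  (c²d⁵) · c = d⁵
  (d⁵) · d² = d⁷
  (d⁷) · c = cd⁷

Answer: cd⁷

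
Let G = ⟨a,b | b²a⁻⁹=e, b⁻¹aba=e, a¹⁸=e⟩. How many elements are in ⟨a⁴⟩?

|⟨a⁴⟩| equals the order of a⁴. Compute successive powers until reaching e:
  (a⁴)¹ = a⁴, (a⁴)² = a⁸, (a⁴)³ = a¹², (a⁴)⁴ = a¹⁶, (a⁴)⁵ = a², (a⁴)⁶ = a⁶, (a⁴)⁷ = a¹⁰, (a⁴)⁸ = a¹⁴, (a⁴)⁹ = e.
The smallest positive k with (a⁴)ᵏ = e is 9, so |⟨a⁴⟩| = 9.

Answer: 9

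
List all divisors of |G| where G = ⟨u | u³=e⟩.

|G| = 3 = 3. By Lagrange's theorem the order of any subgroup divides 3; the divisors of 3 are 1, 3.

Answer: 1, 3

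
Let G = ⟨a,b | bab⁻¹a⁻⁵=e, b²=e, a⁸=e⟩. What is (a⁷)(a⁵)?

Compute (a⁷) · (a⁵) by multiplying left to right and reducing via the relations at each step:
  (a⁷) · a⁵ = a⁴

Answer: a⁴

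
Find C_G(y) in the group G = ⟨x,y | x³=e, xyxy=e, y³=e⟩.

⟨y⟩ ⊆ C_G(y) since powers of y commute with y; so |C_G(y)| ≥ |⟨y⟩| = 3.
By orbit–stabilizer, |C_G(y)| = |G| / |conj. class of y| = 12 / 4 = 3.
The 3 elements commuting with y are {e, y, y²}.

Answer: {e, y, y²}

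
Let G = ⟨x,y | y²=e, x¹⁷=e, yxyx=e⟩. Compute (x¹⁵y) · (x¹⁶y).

Compute (x¹⁵y) · (x¹⁶y) by multiplying left to right and reducing via the relations at each step:
  (x¹⁵y) · x¹⁶ = x¹⁶y
  (x¹⁶y) · y = x¹⁶

Answer: x¹⁶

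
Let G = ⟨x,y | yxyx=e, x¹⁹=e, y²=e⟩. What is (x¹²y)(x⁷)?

Compute (x¹²y) · (x⁷) by multiplying left to right and reducing via the relations at each step:
  (x¹²y) · x⁷ = x⁵y

Answer: x⁵y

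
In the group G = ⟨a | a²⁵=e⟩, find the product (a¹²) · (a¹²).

Compute (a¹²) · (a¹²) by multiplying left to right and reducing via the relations at each step:
  (a¹²) · a¹² = a²⁴

Answer: a²⁴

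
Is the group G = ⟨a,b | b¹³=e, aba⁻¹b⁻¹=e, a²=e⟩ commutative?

Each pair of generators commutes: a·b = ab = b·a. Since the generators pairwise commute, every element of G commutes with every other, so G is abelian.

Answer: Yes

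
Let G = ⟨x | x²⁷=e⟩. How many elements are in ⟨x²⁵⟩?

|⟨x²⁵⟩| equals the order of x²⁵. Compute successive powers until reaching e:
  (x²⁵)¹ = x²⁵, (x²⁵)² = x²³, (x²⁵)³ = x²¹, (x²⁵)⁴ = x¹⁹, (x²⁵)⁵ = x¹⁷, (x²⁵)⁶ = x¹⁵, (x²⁵)⁷ = x¹³, (x²⁵)⁸ = x¹¹, (x²⁵)⁹ = x⁹, (x²⁵)¹⁰ = x⁷, (x²⁵)¹¹ = x⁵, (x²⁵)¹² = x³, (x²⁵)¹³ = x, (x²⁵)¹⁴ = x²⁶, (x²⁵)¹⁵ = x²⁴, (x²⁵)¹⁶ = x²², (x²⁵)¹⁷ = x²⁰, (x²⁵)¹⁸ = x¹⁸, (x²⁵)¹⁹ = x¹⁶, (x²⁵)²⁰ = x¹⁴, (x²⁵)²¹ = x¹², (x²⁵)²² = x¹⁰, (x²⁵)²³ = x⁸, (x²⁵)²⁴ = x⁶, (x²⁵)²⁵ = x⁴, (x²⁵)²⁶ = x², (x²⁵)²⁷ = e.
The smallest positive k with (x²⁵)ᵏ = e is 27, so |⟨x²⁵⟩| = 27.

Answer: 27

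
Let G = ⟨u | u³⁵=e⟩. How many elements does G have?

G is generated by a single element, so G is cyclic. The relator gives u³⁵ = e and no smaller power is forced to be e, so the 35 powers {e, u, u², u³, u⁴, u⁵, u⁶, u⁷, u⁸, u⁹, u²², u²³, u²¹, u²⁰, u²⁴, u²⁵, u²⁶, u²⁷, u²⁸, u²⁹, u³², u³³, u³¹, u³⁰, u³⁴, u¹², u¹³, u¹¹, u¹⁰, u¹⁴, u¹⁵, u¹⁶, u¹⁷, u¹⁸, u¹⁹} are distinct. Hence |G| = 35.

Answer: 35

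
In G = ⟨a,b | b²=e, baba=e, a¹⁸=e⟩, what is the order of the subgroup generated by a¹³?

|⟨a¹³⟩| equals the order of a¹³. Compute successive powers until reaching e:
  (a¹³)¹ = a¹³, (a¹³)² = a⁸, (a¹³)³ = a³, (a¹³)⁴ = a¹⁶, (a¹³)⁵ = a¹¹, (a¹³)⁶ = a⁶, (a¹³)⁷ = a, (a¹³)⁸ = a¹⁴, (a¹³)⁹ = a⁹, (a¹³)¹⁰ = a⁴, (a¹³)¹¹ = a¹⁷, (a¹³)¹² = a¹², (a¹³)¹³ = a⁷, (a¹³)¹⁴ = a², (a¹³)¹⁵ = a¹⁵, (a¹³)¹⁶ = a¹⁰, (a¹³)¹⁷ = a⁵, (a¹³)¹⁸ = e.
The smallest positive k with (a¹³)ᵏ = e is 18, so |⟨a¹³⟩| = 18.

Answer: 18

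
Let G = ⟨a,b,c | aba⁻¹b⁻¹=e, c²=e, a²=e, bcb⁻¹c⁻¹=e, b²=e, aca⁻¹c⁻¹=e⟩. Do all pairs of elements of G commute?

Each pair of generators commutes: a·b = ab = b·a; a·c = ac = c·a; b·c = bc = c·b. Since the generators pairwise commute, every element of G commutes with every other, so G is abelian.

Answer: Yes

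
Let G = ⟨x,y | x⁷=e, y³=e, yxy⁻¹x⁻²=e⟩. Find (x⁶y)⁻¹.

The order of (x⁶y) is 3 (smallest k with (x⁶y)ᵏ = e), so (x⁶y)⁻¹ = (x⁶y)² = x⁴y².
Check: (x⁶y) · (x⁴y²) → (x⁶y) · x⁴ = y;   y · y² = e, giving e as required.

Answer: x⁴y²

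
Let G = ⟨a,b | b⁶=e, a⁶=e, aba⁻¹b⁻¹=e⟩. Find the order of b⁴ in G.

Compute successive powers until reaching e:
  (b⁴)¹ = b⁴, (b⁴)² = b², (b⁴)³ = e.
The smallest positive k with (b⁴)ᵏ = e is 3.

Answer: 3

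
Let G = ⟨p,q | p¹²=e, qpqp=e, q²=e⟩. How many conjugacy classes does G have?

The conjugacy classes (representative and size) are:
  [e] (size 1), [p¹¹] (size 2), [p²] (size 2), [p⁹] (size 2), [p⁴] (size 2), [p⁵] (size 2), [p⁶] (size 1), [q] (size 6), [pq] (size 6).
Class equation: 1 + 2 + 2 + 2 + 2 + 2 + 1 + 6 + 6 = 24 = |G|. So G has 9 conjugacy classes.

Answer: 9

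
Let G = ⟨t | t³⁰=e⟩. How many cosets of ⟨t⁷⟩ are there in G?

First find ord(t⁷) by computing successive powers:
  (t⁷)¹ = t⁷, (t⁷)² = t¹⁴, (t⁷)³ = t²¹, (t⁷)⁴ = t²⁸, (t⁷)⁵ = t⁵, (t⁷)⁶ = t¹², (t⁷)⁷ = t¹⁹, (t⁷)⁸ = t²⁶, (t⁷)⁹ = t³, (t⁷)¹⁰ = t¹⁰, (t⁷)¹¹ = t¹⁷, (t⁷)¹² = t²⁴, (t⁷)¹³ = t, (t⁷)¹⁴ = t⁸, (t⁷)¹⁵ = t¹⁵, (t⁷)¹⁶ = t²², (t⁷)¹⁷ = t²⁹, (t⁷)¹⁸ = t⁶, (t⁷)¹⁹ = t¹³, (t⁷)²⁰ = t²⁰, (t⁷)²¹ = t²⁷, (t⁷)²² = t⁴, (t⁷)²³ = t¹¹, (t⁷)²⁴ = t¹⁸, (t⁷)²⁵ = t²⁵, (t⁷)²⁶ = t², (t⁷)²⁷ = t⁹, (t⁷)²⁸ = t¹⁶, (t⁷)²⁹ = t²³, (t⁷)³⁰ = e.
So |⟨t⁷⟩| = ord(t⁷) = 30. With |G| = 30, by Lagrange [G : ⟨t⁷⟩] = 30/30 = 1.

Answer: 1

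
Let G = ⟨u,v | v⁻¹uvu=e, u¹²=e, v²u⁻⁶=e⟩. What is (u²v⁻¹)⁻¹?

The order of (u²v⁻¹) is 4 (smallest k with (u²v⁻¹)ᵏ = e), so (u²v⁻¹)⁻¹ = (u²v⁻¹)³ = u²v.
Check: (u²v⁻¹) · (u²v) → (u²v⁻¹) · u² = v⁻¹;   (v⁻¹) · v = e, giving e as required.

Answer: u²v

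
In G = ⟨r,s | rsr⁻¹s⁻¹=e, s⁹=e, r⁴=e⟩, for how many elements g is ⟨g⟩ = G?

G is cyclic of order 36. An element generates G iff its order is 36, and a cyclic group of order 36 has exactly φ(36) = 12 such elements.

Answer: 12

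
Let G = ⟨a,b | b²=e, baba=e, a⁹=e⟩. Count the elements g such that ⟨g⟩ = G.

⟨g⟩ = G would require ord(g) = |G| = 18, but the maximum element order in G is 9 < 18. So G is not cyclic and no single element generates it: the count is 0.

Answer: 0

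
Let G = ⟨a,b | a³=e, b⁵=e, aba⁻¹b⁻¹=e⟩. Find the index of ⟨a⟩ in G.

First find ord(a) by computing successive powers:
  a¹ = a, a² = a², a³ = e.
So |⟨a⟩| = ord(a) = 3. With |G| = 15, by Lagrange [G : ⟨a⟩] = 15/3 = 5.

Answer: 5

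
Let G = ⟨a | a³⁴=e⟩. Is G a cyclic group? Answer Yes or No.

|G| = 34. The element a has order 34 (its powers give 34 distinct elements), so ⟨a⟩ = G and G is cyclic.

Answer: Yes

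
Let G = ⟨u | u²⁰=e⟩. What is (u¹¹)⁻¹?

The order of (u¹¹) is 20 (smallest k with (u¹¹)ᵏ = e), so (u¹¹)⁻¹ = (u¹¹)¹⁹ = u⁹.
Check: (u¹¹) · (u⁹) → (u¹¹) · u⁹ = e, giving e as required.

Answer: u⁹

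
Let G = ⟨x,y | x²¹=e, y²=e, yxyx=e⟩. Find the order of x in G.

Compute successive powers until reaching e:
  x¹ = x, x² = x², x³ = x³, x⁴ = x⁴, x⁵ = x⁵, x⁶ = x⁶, x⁷ = x⁷, x⁸ = x⁸, x⁹ = x⁹, x¹⁰ = x¹⁰, x¹¹ = x¹¹, x¹² = x¹², x¹³ = x¹³, x¹⁴ = x¹⁴, x¹⁵ = x¹⁵, x¹⁶ = x¹⁶, x¹⁷ = x¹⁷, x¹⁸ = x¹⁸, x¹⁹ = x¹⁹, x²⁰ = x²⁰, x²¹ = e.
The smallest positive k with xᵏ = e is 21.

Answer: 21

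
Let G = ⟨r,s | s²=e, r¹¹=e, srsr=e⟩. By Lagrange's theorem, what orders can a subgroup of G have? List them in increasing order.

|G| = 22 = 2 · 11. By Lagrange's theorem the order of any subgroup divides 22; the divisors of 22 are 1, 2, 11, 22.

Answer: 1, 2, 11, 22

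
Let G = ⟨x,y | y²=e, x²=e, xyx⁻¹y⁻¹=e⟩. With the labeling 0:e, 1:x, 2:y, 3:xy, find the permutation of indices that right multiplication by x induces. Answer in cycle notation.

(0 1)(2 3)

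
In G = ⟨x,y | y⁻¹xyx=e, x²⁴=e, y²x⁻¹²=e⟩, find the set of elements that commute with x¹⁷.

⟨x¹⁷⟩ ⊆ C_G(x¹⁷) since powers of x¹⁷ commute with x¹⁷; so |C_G(x¹⁷)| ≥ |⟨x¹⁷⟩| = 24.
By orbit–stabilizer, |C_G(x¹⁷)| = |G| / |conj. class of x¹⁷| = 48 / 2 = 24.
The 24 elements commuting with x¹⁷ are {e, x, x², x³, x⁴, x⁵, x⁶, x⁷, x⁸, x⁹, x¹⁰, x¹¹, x¹², x¹³, x¹⁴, x¹⁵, x¹⁶, x¹⁷, x¹⁸, x¹⁹, x²⁰, x²¹, x²², x²³}.

Answer: {e, x, x², x³, x⁴, x⁵, x⁶, x⁷, x⁸, x⁹, x¹⁰, x¹¹, x¹², x¹³, x¹⁴, x¹⁵, x¹⁶, x¹⁷, x¹⁸, x¹⁹, x²⁰, x²¹, x²², x²³}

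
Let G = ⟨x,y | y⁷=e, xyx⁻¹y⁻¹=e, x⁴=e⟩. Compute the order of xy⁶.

Compute successive powers until reaching e:
  (xy⁶)¹ = xy⁶, (xy⁶)² = x²y⁵, (xy⁶)³ = x³y⁴, (xy⁶)⁴ = y³, (xy⁶)⁵ = xy², (xy⁶)⁶ = x²y, (xy⁶)⁷ = x³, (xy⁶)⁸ = y⁶, (xy⁶)⁹ = xy⁵, (xy⁶)¹⁰ = x²y⁴, (xy⁶)¹¹ = x³y³, (xy⁶)¹² = y², (xy⁶)¹³ = xy, (xy⁶)¹⁴ = x², (xy⁶)¹⁵ = x³y⁶, (xy⁶)¹⁶ = y⁵, (xy⁶)¹⁷ = xy⁴, (xy⁶)¹⁸ = x²y³, (xy⁶)¹⁹ = x³y², (xy⁶)²⁰ = y, (xy⁶)²¹ = x, (xy⁶)²² = x²y⁶, (xy⁶)²³ = x³y⁵, (xy⁶)²⁴ = y⁴, (xy⁶)²⁵ = xy³, (xy⁶)²⁶ = x²y², (xy⁶)²⁷ = x³y, (xy⁶)²⁸ = e.
The smallest positive k with (xy⁶)ᵏ = e is 28.

Answer: 28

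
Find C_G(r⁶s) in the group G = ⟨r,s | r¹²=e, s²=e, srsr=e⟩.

⟨r⁶s⟩ ⊆ C_G(r⁶s) since powers of r⁶s commute with r⁶s; so |C_G(r⁶s)| ≥ |⟨r⁶s⟩| = 2.
By orbit–stabilizer, |C_G(r⁶s)| = |G| / |conj. class of r⁶s| = 24 / 6 = 4.
The 4 elements commuting with r⁶s are {e, r⁶, s, r⁶s}.

Answer: {e, r⁶, s, r⁶s}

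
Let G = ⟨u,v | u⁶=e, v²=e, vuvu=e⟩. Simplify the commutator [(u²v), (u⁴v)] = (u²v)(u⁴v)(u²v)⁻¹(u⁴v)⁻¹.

[(u²v), (u⁴v)] = (u²v)·(u⁴v)·(u²v)⁻¹·(u⁴v)⁻¹.
  (u²v) · (u⁴v) = u⁴
  (u⁴) · (u²v) = v
  v · (u⁴v) = u²

Answer: u²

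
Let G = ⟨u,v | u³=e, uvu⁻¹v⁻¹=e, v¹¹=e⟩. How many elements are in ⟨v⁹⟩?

|⟨v⁹⟩| equals the order of v⁹. Compute successive powers until reaching e:
  (v⁹)¹ = v⁹, (v⁹)² = v⁷, (v⁹)³ = v⁵, (v⁹)⁴ = v³, (v⁹)⁵ = v, (v⁹)⁶ = v¹⁰, (v⁹)⁷ = v⁸, (v⁹)⁸ = v⁶, (v⁹)⁹ = v⁴, (v⁹)¹⁰ = v², (v⁹)¹¹ = e.
The smallest positive k with (v⁹)ᵏ = e is 11, so |⟨v⁹⟩| = 11.

Answer: 11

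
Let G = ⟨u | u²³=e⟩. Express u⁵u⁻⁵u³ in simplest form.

Multiply left to right, reducing at each step:
  (u⁵) · u⁻⁵ = e
  e · u³ = u³

Answer: u³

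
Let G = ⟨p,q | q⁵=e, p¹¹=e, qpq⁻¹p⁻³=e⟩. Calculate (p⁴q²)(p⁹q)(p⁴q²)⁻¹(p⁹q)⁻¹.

[(p⁴q²), (p⁹q)] = (p⁴q²)·(p⁹q)·(p⁴q²)⁻¹·(p⁹q)⁻¹.
  (p⁴q²) · (p⁹q) = p⁸q³
  (p⁸q³) · (p²q³) = p⁷q
  (p⁷q) · (p⁸q⁴) = p⁹

Answer: p⁹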